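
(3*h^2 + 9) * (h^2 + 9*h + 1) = 3*h^4 + 27*h^3 + 12*h^2 + 81*h + 9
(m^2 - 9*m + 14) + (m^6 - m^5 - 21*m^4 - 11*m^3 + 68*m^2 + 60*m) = m^6 - m^5 - 21*m^4 - 11*m^3 + 69*m^2 + 51*m + 14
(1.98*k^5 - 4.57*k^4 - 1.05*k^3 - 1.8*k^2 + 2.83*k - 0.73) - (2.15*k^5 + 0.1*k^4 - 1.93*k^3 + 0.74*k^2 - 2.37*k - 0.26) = -0.17*k^5 - 4.67*k^4 + 0.88*k^3 - 2.54*k^2 + 5.2*k - 0.47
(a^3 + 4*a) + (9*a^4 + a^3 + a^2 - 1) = 9*a^4 + 2*a^3 + a^2 + 4*a - 1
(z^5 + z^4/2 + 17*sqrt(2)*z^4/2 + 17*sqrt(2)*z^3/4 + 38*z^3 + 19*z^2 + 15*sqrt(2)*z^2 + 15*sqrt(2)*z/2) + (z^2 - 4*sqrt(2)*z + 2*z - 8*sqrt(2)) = z^5 + z^4/2 + 17*sqrt(2)*z^4/2 + 17*sqrt(2)*z^3/4 + 38*z^3 + 20*z^2 + 15*sqrt(2)*z^2 + 2*z + 7*sqrt(2)*z/2 - 8*sqrt(2)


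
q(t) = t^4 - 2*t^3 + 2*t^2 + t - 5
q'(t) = 4*t^3 - 6*t^2 + 4*t + 1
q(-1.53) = 10.79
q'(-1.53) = -33.49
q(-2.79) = 111.81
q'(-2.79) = -143.74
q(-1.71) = 17.69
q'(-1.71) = -43.39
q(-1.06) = -0.17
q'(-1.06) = -14.75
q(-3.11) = 164.94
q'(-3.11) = -189.79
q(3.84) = 132.52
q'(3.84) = 154.38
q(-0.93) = -1.84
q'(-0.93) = -11.13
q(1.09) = -2.71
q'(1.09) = 3.41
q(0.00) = -5.00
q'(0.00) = 1.00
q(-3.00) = 145.00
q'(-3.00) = -173.00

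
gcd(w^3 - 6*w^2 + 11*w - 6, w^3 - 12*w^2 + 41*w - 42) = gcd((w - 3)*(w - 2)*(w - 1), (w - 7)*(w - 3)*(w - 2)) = w^2 - 5*w + 6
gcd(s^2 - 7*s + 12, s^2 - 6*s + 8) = s - 4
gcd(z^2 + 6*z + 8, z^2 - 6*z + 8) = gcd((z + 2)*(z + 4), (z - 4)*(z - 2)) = 1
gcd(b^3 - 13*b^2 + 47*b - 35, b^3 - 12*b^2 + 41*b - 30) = b^2 - 6*b + 5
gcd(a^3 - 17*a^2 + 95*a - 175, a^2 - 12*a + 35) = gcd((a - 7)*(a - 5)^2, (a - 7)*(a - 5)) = a^2 - 12*a + 35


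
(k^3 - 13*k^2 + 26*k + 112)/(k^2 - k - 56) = (k^2 - 5*k - 14)/(k + 7)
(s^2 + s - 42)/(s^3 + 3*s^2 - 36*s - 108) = (s + 7)/(s^2 + 9*s + 18)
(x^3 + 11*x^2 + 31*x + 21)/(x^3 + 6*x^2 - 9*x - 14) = (x + 3)/(x - 2)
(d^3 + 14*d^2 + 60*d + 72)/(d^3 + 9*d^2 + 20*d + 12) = (d + 6)/(d + 1)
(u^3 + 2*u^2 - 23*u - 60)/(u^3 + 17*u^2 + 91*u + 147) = (u^2 - u - 20)/(u^2 + 14*u + 49)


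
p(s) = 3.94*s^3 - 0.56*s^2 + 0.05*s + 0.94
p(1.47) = 12.32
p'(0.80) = 6.72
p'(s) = 11.82*s^2 - 1.12*s + 0.05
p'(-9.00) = 967.55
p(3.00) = 102.43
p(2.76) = 79.65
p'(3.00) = 103.07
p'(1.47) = 23.95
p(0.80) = 2.64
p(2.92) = 94.41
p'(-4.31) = 224.45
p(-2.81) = -91.04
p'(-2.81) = 96.53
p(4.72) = 403.01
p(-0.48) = 0.35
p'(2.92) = 97.56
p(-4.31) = -325.13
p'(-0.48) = 3.31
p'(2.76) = 87.00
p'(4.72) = 258.09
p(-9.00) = -2917.13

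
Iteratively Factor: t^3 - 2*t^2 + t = (t - 1)*(t^2 - t) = t*(t - 1)*(t - 1)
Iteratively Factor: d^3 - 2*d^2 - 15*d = (d + 3)*(d^2 - 5*d) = d*(d + 3)*(d - 5)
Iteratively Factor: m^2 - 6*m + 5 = (m - 1)*(m - 5)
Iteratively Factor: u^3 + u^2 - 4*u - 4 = (u + 2)*(u^2 - u - 2) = (u + 1)*(u + 2)*(u - 2)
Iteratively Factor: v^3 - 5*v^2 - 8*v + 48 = (v - 4)*(v^2 - v - 12) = (v - 4)*(v + 3)*(v - 4)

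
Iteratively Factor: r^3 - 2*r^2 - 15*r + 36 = (r + 4)*(r^2 - 6*r + 9) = (r - 3)*(r + 4)*(r - 3)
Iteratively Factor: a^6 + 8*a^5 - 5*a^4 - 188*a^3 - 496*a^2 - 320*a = (a - 5)*(a^5 + 13*a^4 + 60*a^3 + 112*a^2 + 64*a) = (a - 5)*(a + 4)*(a^4 + 9*a^3 + 24*a^2 + 16*a) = (a - 5)*(a + 4)^2*(a^3 + 5*a^2 + 4*a) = (a - 5)*(a + 4)^3*(a^2 + a) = a*(a - 5)*(a + 4)^3*(a + 1)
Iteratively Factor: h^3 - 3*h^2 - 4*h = (h)*(h^2 - 3*h - 4) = h*(h + 1)*(h - 4)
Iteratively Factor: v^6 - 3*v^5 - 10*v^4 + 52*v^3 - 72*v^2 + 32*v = (v - 2)*(v^5 - v^4 - 12*v^3 + 28*v^2 - 16*v) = (v - 2)*(v - 1)*(v^4 - 12*v^2 + 16*v) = (v - 2)^2*(v - 1)*(v^3 + 2*v^2 - 8*v) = (v - 2)^3*(v - 1)*(v^2 + 4*v) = v*(v - 2)^3*(v - 1)*(v + 4)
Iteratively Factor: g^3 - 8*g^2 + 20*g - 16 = (g - 2)*(g^2 - 6*g + 8) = (g - 4)*(g - 2)*(g - 2)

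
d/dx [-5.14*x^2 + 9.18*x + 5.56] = 9.18 - 10.28*x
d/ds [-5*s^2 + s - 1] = 1 - 10*s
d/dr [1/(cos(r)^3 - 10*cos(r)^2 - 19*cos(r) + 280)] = (3*cos(r)^2 - 20*cos(r) - 19)*sin(r)/(cos(r)^3 - 10*cos(r)^2 - 19*cos(r) + 280)^2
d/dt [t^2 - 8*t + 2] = 2*t - 8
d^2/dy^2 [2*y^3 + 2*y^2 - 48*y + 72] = 12*y + 4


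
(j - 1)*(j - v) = j^2 - j*v - j + v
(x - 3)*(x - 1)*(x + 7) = x^3 + 3*x^2 - 25*x + 21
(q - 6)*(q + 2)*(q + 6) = q^3 + 2*q^2 - 36*q - 72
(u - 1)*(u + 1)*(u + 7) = u^3 + 7*u^2 - u - 7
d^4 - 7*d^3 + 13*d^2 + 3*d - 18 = (d - 3)^2*(d - 2)*(d + 1)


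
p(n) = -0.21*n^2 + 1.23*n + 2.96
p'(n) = 1.23 - 0.42*n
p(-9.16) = -25.93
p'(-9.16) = 5.08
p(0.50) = 3.52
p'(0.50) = 1.02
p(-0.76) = 1.90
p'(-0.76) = 1.55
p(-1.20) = 1.18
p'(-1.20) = 1.73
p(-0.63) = 2.10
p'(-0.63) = 1.49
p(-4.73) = -7.56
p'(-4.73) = 3.22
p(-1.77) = 0.12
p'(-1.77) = 1.97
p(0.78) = 3.79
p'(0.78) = 0.90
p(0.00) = 2.96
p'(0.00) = 1.23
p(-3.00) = -2.62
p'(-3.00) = 2.49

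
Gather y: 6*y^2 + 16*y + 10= 6*y^2 + 16*y + 10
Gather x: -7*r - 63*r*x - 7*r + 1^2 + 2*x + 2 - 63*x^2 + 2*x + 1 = -14*r - 63*x^2 + x*(4 - 63*r) + 4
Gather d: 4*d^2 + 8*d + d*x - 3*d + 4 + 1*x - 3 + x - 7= 4*d^2 + d*(x + 5) + 2*x - 6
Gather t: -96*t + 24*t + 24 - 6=18 - 72*t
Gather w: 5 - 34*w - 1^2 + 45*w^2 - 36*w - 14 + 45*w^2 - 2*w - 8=90*w^2 - 72*w - 18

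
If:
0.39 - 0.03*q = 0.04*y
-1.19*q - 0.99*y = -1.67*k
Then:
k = 9.26347305389222 - 0.357285429141717*y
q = 13.0 - 1.33333333333333*y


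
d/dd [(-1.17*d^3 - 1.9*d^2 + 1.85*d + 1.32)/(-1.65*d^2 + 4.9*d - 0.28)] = (1.9305*d^4 - 11.466*d^3 - 5.2747*d^2 + 5.42*d - 6.986)/(2.7225*d^4 - 16.17*d^3 + 24.934*d^2 - 2.744*d + 0.0784)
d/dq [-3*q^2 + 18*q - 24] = 18 - 6*q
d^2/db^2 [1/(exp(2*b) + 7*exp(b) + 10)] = (2*(2*exp(b) + 7)^2*exp(b) - (4*exp(b) + 7)*(exp(2*b) + 7*exp(b) + 10))*exp(b)/(exp(2*b) + 7*exp(b) + 10)^3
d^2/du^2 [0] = 0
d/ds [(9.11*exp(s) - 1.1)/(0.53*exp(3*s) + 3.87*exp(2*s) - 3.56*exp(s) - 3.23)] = (-9.6566*exp(3*s) - 33.5067*exp(2*s) + 8.514*exp(s) - 33.3413)*exp(s)/(0.2809*exp(6*s) + 4.1022*exp(5*s) + 11.2033*exp(4*s) - 30.9782*exp(3*s) - 12.3266*exp(2*s) + 22.9976*exp(s) + 10.4329)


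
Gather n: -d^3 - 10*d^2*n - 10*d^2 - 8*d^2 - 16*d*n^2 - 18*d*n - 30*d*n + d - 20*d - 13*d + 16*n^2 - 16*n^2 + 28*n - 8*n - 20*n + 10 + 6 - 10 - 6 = -d^3 - 18*d^2 - 16*d*n^2 - 32*d + n*(-10*d^2 - 48*d)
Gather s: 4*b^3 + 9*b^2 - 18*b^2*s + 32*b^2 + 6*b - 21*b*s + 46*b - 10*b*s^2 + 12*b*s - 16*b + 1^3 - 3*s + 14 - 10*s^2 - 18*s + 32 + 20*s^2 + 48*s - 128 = 4*b^3 + 41*b^2 + 36*b + s^2*(10 - 10*b) + s*(-18*b^2 - 9*b + 27) - 81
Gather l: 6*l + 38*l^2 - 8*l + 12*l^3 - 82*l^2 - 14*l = 12*l^3 - 44*l^2 - 16*l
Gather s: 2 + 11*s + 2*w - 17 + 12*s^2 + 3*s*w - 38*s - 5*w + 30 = 12*s^2 + s*(3*w - 27) - 3*w + 15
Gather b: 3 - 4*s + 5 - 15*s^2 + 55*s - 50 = -15*s^2 + 51*s - 42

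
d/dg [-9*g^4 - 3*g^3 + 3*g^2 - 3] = 3*g*(-12*g^2 - 3*g + 2)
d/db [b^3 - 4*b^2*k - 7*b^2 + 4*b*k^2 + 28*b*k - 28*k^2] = 3*b^2 - 8*b*k - 14*b + 4*k^2 + 28*k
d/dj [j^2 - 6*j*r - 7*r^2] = 2*j - 6*r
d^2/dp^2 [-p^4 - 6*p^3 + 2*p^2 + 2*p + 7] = -12*p^2 - 36*p + 4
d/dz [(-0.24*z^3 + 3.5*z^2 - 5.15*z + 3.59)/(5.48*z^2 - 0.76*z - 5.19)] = (-1.3152*z^4 + 0.364799999999995*z^3 + 29.2988*z^2 - 75.6764*z + 29.4569)/(30.0304*z^4 - 8.3296*z^3 - 56.3048*z^2 + 7.8888*z + 26.9361)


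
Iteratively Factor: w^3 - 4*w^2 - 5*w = (w - 5)*(w^2 + w) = (w - 5)*(w + 1)*(w)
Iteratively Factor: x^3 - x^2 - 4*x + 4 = (x + 2)*(x^2 - 3*x + 2) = (x - 2)*(x + 2)*(x - 1)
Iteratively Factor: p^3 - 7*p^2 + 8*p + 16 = (p - 4)*(p^2 - 3*p - 4) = (p - 4)^2*(p + 1)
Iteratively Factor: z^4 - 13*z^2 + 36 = (z - 2)*(z^3 + 2*z^2 - 9*z - 18) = (z - 2)*(z + 2)*(z^2 - 9) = (z - 3)*(z - 2)*(z + 2)*(z + 3)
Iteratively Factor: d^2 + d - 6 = (d - 2)*(d + 3)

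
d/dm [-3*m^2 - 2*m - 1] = -6*m - 2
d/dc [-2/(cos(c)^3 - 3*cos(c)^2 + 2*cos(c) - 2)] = 2*(-3*cos(c)^2 + 6*cos(c) - 2)*sin(c)/(cos(c)^3 - 3*cos(c)^2 + 2*cos(c) - 2)^2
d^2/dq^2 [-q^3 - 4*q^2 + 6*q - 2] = -6*q - 8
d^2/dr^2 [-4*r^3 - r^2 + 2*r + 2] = -24*r - 2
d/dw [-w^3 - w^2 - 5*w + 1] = -3*w^2 - 2*w - 5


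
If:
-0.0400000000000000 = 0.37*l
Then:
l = -0.11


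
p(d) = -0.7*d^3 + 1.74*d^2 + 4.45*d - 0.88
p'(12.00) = -256.19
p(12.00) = -906.52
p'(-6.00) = -92.03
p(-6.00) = 186.26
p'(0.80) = 5.89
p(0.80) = 3.44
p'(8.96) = -132.96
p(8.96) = -324.84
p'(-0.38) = 2.82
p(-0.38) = -2.28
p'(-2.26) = -14.14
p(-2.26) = 6.03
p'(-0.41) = 2.67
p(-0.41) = -2.36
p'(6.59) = -63.82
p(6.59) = -96.32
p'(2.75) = -1.86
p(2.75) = 9.96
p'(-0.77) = 0.53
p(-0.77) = -2.96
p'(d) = -2.1*d^2 + 3.48*d + 4.45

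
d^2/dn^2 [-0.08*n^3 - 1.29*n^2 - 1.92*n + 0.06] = -0.48*n - 2.58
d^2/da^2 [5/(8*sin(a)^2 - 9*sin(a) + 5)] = 5*(-256*sin(a)^4 + 216*sin(a)^3 + 463*sin(a)^2 - 477*sin(a) + 82)/(8*sin(a)^2 - 9*sin(a) + 5)^3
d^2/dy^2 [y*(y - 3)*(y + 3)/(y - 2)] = 2*(y^3 - 6*y^2 + 12*y - 18)/(y^3 - 6*y^2 + 12*y - 8)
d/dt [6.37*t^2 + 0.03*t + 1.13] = 12.74*t + 0.03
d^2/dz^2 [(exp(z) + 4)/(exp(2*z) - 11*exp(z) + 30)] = (exp(4*z) + 27*exp(3*z) - 312*exp(2*z) + 334*exp(z) + 2220)*exp(z)/(exp(6*z) - 33*exp(5*z) + 453*exp(4*z) - 3311*exp(3*z) + 13590*exp(2*z) - 29700*exp(z) + 27000)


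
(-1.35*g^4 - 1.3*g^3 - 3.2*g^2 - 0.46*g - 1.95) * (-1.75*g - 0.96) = 2.3625*g^5 + 3.571*g^4 + 6.848*g^3 + 3.877*g^2 + 3.8541*g + 1.872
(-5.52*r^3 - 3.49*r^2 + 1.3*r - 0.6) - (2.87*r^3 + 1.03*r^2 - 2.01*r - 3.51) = -8.39*r^3 - 4.52*r^2 + 3.31*r + 2.91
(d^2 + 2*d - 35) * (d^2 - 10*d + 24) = d^4 - 8*d^3 - 31*d^2 + 398*d - 840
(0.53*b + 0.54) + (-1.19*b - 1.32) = -0.66*b - 0.78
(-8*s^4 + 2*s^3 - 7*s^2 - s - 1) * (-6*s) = 48*s^5 - 12*s^4 + 42*s^3 + 6*s^2 + 6*s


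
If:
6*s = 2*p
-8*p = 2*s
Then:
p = 0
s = 0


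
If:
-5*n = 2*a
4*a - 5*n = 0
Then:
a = 0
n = 0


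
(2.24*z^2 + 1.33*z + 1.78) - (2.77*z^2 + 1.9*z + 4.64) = -0.53*z^2 - 0.57*z - 2.86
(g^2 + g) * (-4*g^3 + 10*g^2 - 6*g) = -4*g^5 + 6*g^4 + 4*g^3 - 6*g^2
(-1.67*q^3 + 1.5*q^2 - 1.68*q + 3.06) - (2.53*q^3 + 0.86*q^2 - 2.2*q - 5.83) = -4.2*q^3 + 0.64*q^2 + 0.52*q + 8.89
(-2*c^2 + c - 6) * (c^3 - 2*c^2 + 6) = -2*c^5 + 5*c^4 - 8*c^3 + 6*c - 36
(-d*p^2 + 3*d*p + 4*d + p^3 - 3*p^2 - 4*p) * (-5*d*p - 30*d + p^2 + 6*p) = 5*d^2*p^3 + 15*d^2*p^2 - 110*d^2*p - 120*d^2 - 6*d*p^4 - 18*d*p^3 + 132*d*p^2 + 144*d*p + p^5 + 3*p^4 - 22*p^3 - 24*p^2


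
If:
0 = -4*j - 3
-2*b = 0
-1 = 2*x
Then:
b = 0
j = -3/4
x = -1/2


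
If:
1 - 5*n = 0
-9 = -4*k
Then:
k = 9/4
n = 1/5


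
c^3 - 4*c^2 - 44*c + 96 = (c - 8)*(c - 2)*(c + 6)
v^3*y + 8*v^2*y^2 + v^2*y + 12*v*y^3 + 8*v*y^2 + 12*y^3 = (v + 2*y)*(v + 6*y)*(v*y + y)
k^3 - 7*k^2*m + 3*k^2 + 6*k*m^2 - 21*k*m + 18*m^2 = (k + 3)*(k - 6*m)*(k - m)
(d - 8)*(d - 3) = d^2 - 11*d + 24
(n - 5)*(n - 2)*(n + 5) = n^3 - 2*n^2 - 25*n + 50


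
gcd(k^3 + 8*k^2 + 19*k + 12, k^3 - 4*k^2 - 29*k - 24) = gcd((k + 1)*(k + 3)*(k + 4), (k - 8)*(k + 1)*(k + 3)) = k^2 + 4*k + 3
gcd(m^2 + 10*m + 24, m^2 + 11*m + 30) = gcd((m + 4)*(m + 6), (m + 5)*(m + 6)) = m + 6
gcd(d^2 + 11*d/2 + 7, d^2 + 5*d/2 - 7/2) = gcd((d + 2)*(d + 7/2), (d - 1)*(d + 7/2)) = d + 7/2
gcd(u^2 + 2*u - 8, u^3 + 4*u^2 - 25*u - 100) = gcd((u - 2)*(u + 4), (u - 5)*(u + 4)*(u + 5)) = u + 4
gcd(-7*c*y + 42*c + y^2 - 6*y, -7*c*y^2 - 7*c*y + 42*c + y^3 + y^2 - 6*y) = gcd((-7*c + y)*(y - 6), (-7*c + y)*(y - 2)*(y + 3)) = -7*c + y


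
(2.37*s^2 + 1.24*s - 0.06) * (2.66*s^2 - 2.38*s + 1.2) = 6.3042*s^4 - 2.3422*s^3 - 0.2668*s^2 + 1.6308*s - 0.072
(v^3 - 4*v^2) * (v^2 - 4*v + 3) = v^5 - 8*v^4 + 19*v^3 - 12*v^2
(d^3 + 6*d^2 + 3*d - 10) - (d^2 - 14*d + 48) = d^3 + 5*d^2 + 17*d - 58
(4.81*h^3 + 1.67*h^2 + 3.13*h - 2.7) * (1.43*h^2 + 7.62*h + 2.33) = 6.8783*h^5 + 39.0403*h^4 + 28.4086*h^3 + 23.8807*h^2 - 13.2811*h - 6.291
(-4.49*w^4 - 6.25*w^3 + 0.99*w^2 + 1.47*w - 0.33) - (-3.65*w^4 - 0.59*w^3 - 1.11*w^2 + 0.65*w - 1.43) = -0.84*w^4 - 5.66*w^3 + 2.1*w^2 + 0.82*w + 1.1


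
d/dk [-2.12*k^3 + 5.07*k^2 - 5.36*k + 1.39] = -6.36*k^2 + 10.14*k - 5.36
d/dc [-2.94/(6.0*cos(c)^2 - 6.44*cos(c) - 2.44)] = (18.9336 - 35.28*cos(c))*sin(c)/(-6.0*cos(c)^2 + 6.44*cos(c) + 2.44)^2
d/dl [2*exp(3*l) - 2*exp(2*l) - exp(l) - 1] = (6*exp(2*l) - 4*exp(l) - 1)*exp(l)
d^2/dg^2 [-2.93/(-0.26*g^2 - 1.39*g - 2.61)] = (-0.396136*g^2 - 2.117804*g + 2.93*(0.52*g + 1.39)*(1.04*g + 2.78) - 3.976596)/(0.26*g^2 + 1.39*g + 2.61)^3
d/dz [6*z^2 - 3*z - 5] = 12*z - 3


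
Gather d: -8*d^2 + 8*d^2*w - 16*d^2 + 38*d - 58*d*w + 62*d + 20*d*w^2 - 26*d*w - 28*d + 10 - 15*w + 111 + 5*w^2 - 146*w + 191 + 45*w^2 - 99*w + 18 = d^2*(8*w - 24) + d*(20*w^2 - 84*w + 72) + 50*w^2 - 260*w + 330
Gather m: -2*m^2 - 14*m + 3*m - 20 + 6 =-2*m^2 - 11*m - 14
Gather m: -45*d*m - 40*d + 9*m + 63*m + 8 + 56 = -40*d + m*(72 - 45*d) + 64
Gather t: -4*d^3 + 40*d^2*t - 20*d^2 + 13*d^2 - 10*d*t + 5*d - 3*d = -4*d^3 - 7*d^2 + 2*d + t*(40*d^2 - 10*d)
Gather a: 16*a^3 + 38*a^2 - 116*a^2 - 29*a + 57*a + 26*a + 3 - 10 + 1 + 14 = 16*a^3 - 78*a^2 + 54*a + 8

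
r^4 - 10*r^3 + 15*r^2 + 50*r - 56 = (r - 7)*(r - 4)*(r - 1)*(r + 2)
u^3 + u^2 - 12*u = u*(u - 3)*(u + 4)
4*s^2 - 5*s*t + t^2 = (-4*s + t)*(-s + t)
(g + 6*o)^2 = g^2 + 12*g*o + 36*o^2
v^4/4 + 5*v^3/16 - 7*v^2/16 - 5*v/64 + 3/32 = (v/2 + 1/4)*(v/2 + 1)*(v - 3/4)*(v - 1/2)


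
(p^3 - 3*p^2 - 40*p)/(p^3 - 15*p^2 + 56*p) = (p + 5)/(p - 7)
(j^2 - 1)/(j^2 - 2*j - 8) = (1 - j^2)/(-j^2 + 2*j + 8)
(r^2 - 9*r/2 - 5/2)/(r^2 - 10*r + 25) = (r + 1/2)/(r - 5)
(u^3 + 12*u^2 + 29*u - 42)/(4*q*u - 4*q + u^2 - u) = (u^2 + 13*u + 42)/(4*q + u)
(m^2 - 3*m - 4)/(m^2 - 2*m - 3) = (m - 4)/(m - 3)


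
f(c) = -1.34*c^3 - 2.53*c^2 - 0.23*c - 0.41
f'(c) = -4.02*c^2 - 5.06*c - 0.23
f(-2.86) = 10.90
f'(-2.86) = -18.64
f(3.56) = -93.75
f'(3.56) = -69.19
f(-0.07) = -0.41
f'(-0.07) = 0.10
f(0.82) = -3.04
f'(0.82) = -7.08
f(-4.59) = 76.92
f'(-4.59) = -61.70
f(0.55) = -1.52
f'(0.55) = -4.23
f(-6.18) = 220.66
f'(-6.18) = -122.49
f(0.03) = -0.42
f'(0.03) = -0.39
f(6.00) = -382.31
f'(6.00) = -175.31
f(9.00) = -1184.27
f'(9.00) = -371.39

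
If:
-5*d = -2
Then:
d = 2/5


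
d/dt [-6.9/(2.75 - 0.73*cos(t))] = 5.037*sin(t)/(0.73*cos(t) - 2.75)^2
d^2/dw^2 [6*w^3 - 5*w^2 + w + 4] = 36*w - 10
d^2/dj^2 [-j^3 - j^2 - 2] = -6*j - 2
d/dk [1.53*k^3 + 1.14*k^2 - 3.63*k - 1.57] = 4.59*k^2 + 2.28*k - 3.63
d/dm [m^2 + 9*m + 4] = 2*m + 9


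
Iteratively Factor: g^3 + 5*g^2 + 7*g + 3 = (g + 1)*(g^2 + 4*g + 3) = (g + 1)^2*(g + 3)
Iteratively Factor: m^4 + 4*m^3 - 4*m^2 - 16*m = (m + 2)*(m^3 + 2*m^2 - 8*m) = (m - 2)*(m + 2)*(m^2 + 4*m) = m*(m - 2)*(m + 2)*(m + 4)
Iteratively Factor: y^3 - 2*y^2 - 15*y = (y + 3)*(y^2 - 5*y) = y*(y + 3)*(y - 5)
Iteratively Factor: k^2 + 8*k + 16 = (k + 4)*(k + 4)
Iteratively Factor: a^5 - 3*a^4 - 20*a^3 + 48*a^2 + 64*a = (a - 4)*(a^4 + a^3 - 16*a^2 - 16*a) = (a - 4)^2*(a^3 + 5*a^2 + 4*a) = (a - 4)^2*(a + 1)*(a^2 + 4*a) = (a - 4)^2*(a + 1)*(a + 4)*(a)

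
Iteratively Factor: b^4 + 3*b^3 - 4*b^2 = (b - 1)*(b^3 + 4*b^2) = b*(b - 1)*(b^2 + 4*b) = b*(b - 1)*(b + 4)*(b)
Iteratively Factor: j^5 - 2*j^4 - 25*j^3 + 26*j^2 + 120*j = (j - 5)*(j^4 + 3*j^3 - 10*j^2 - 24*j) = (j - 5)*(j - 3)*(j^3 + 6*j^2 + 8*j) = (j - 5)*(j - 3)*(j + 2)*(j^2 + 4*j) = j*(j - 5)*(j - 3)*(j + 2)*(j + 4)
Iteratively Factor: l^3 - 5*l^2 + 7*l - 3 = (l - 3)*(l^2 - 2*l + 1) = (l - 3)*(l - 1)*(l - 1)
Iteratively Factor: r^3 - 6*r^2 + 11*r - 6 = (r - 1)*(r^2 - 5*r + 6) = (r - 2)*(r - 1)*(r - 3)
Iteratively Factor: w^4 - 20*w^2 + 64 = (w - 4)*(w^3 + 4*w^2 - 4*w - 16) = (w - 4)*(w + 4)*(w^2 - 4) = (w - 4)*(w - 2)*(w + 4)*(w + 2)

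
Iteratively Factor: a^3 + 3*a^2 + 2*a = (a + 2)*(a^2 + a) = a*(a + 2)*(a + 1)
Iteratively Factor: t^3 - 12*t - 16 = (t - 4)*(t^2 + 4*t + 4) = (t - 4)*(t + 2)*(t + 2)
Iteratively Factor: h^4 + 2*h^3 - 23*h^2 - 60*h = (h - 5)*(h^3 + 7*h^2 + 12*h) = h*(h - 5)*(h^2 + 7*h + 12) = h*(h - 5)*(h + 3)*(h + 4)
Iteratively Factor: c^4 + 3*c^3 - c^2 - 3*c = (c + 1)*(c^3 + 2*c^2 - 3*c) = (c + 1)*(c + 3)*(c^2 - c) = c*(c + 1)*(c + 3)*(c - 1)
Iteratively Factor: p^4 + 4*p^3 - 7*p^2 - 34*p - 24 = (p + 1)*(p^3 + 3*p^2 - 10*p - 24) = (p + 1)*(p + 2)*(p^2 + p - 12) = (p - 3)*(p + 1)*(p + 2)*(p + 4)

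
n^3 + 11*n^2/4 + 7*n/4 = n*(n + 1)*(n + 7/4)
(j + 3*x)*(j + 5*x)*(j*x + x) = j^3*x + 8*j^2*x^2 + j^2*x + 15*j*x^3 + 8*j*x^2 + 15*x^3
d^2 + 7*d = d*(d + 7)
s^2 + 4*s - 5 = (s - 1)*(s + 5)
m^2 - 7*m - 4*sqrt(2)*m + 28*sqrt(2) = (m - 7)*(m - 4*sqrt(2))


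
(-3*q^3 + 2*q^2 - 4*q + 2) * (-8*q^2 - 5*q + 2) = 24*q^5 - q^4 + 16*q^3 + 8*q^2 - 18*q + 4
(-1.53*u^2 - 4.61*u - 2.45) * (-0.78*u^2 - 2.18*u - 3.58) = 1.1934*u^4 + 6.9312*u^3 + 17.4382*u^2 + 21.8448*u + 8.771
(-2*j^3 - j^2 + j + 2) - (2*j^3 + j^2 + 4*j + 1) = -4*j^3 - 2*j^2 - 3*j + 1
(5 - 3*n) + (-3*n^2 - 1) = -3*n^2 - 3*n + 4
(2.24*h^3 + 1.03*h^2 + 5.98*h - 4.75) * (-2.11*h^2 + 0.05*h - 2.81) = -4.7264*h^5 - 2.0613*h^4 - 18.8607*h^3 + 7.4272*h^2 - 17.0413*h + 13.3475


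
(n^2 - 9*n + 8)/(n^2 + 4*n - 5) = (n - 8)/(n + 5)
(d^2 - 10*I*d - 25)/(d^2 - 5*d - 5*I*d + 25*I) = (d - 5*I)/(d - 5)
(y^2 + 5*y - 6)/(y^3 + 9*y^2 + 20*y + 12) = (y - 1)/(y^2 + 3*y + 2)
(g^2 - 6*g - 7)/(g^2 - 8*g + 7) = (g + 1)/(g - 1)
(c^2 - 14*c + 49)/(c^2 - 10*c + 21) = (c - 7)/(c - 3)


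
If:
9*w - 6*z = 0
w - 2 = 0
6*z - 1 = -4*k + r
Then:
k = r/4 - 17/4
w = 2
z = 3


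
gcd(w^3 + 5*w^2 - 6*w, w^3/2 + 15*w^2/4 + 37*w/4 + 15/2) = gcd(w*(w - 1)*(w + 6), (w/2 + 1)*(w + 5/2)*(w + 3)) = 1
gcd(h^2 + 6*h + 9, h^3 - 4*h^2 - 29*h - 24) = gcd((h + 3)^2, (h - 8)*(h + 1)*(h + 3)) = h + 3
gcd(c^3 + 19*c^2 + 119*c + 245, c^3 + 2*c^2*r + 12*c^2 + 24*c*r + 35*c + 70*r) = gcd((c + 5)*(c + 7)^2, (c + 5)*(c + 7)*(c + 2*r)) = c^2 + 12*c + 35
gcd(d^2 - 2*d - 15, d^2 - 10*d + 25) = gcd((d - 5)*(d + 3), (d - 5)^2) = d - 5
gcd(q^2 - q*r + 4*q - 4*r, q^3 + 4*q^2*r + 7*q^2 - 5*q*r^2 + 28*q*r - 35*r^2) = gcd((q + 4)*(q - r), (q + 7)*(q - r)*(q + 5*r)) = q - r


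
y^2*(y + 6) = y^3 + 6*y^2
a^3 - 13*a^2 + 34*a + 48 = (a - 8)*(a - 6)*(a + 1)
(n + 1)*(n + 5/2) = n^2 + 7*n/2 + 5/2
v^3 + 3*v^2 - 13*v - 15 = (v - 3)*(v + 1)*(v + 5)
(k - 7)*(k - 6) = k^2 - 13*k + 42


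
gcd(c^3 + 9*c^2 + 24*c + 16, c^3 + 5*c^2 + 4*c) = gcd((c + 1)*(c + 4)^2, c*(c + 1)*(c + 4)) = c^2 + 5*c + 4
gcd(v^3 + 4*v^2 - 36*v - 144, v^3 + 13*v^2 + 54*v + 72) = v^2 + 10*v + 24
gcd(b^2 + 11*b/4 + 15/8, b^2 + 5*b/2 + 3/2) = b + 3/2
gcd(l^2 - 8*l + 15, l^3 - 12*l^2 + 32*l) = 1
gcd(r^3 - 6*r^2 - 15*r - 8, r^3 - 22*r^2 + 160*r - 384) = r - 8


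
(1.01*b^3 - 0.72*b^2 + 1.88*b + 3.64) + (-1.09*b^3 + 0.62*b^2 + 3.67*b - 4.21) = -0.0800000000000001*b^3 - 0.1*b^2 + 5.55*b - 0.57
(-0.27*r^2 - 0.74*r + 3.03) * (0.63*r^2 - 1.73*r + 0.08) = -0.1701*r^4 + 0.000900000000000012*r^3 + 3.1675*r^2 - 5.3011*r + 0.2424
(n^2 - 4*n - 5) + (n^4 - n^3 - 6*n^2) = n^4 - n^3 - 5*n^2 - 4*n - 5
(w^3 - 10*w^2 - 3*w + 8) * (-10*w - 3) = -10*w^4 + 97*w^3 + 60*w^2 - 71*w - 24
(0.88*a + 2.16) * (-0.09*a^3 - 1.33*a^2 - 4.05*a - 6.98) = -0.0792*a^4 - 1.3648*a^3 - 6.4368*a^2 - 14.8904*a - 15.0768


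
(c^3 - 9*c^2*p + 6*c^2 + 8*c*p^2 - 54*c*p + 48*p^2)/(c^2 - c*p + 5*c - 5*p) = (c^2 - 8*c*p + 6*c - 48*p)/(c + 5)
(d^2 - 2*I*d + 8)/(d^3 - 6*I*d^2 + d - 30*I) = (d - 4*I)/(d^2 - 8*I*d - 15)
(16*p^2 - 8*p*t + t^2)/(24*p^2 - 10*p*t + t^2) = (4*p - t)/(6*p - t)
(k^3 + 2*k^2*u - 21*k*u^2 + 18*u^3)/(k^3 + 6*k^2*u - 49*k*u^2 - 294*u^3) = (-k^2 + 4*k*u - 3*u^2)/(-k^2 + 49*u^2)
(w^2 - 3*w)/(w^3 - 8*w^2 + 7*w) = (w - 3)/(w^2 - 8*w + 7)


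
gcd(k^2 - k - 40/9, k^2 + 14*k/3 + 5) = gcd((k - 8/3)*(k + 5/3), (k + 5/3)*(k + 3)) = k + 5/3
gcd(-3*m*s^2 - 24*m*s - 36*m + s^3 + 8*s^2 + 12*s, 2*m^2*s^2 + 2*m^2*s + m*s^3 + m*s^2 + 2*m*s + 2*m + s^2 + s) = 1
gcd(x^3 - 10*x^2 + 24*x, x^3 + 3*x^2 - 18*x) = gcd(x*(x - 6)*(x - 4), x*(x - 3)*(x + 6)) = x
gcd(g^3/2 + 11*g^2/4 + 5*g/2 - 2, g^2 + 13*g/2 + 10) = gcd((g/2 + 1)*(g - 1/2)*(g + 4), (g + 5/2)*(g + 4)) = g + 4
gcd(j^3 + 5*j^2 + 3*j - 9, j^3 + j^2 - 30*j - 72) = j + 3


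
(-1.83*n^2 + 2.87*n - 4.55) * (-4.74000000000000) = 8.6742*n^2 - 13.6038*n + 21.567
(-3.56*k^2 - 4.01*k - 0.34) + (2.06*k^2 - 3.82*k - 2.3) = -1.5*k^2 - 7.83*k - 2.64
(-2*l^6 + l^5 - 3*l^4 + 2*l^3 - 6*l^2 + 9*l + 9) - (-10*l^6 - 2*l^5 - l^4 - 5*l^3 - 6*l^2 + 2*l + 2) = 8*l^6 + 3*l^5 - 2*l^4 + 7*l^3 + 7*l + 7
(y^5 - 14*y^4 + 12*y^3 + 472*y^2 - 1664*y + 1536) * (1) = y^5 - 14*y^4 + 12*y^3 + 472*y^2 - 1664*y + 1536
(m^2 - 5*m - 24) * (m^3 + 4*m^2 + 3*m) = m^5 - m^4 - 41*m^3 - 111*m^2 - 72*m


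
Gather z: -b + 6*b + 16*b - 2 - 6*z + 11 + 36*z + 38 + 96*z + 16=21*b + 126*z + 63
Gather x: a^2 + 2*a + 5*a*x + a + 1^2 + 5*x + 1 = a^2 + 3*a + x*(5*a + 5) + 2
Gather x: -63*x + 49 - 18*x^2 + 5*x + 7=-18*x^2 - 58*x + 56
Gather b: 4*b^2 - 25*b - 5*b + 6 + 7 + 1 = 4*b^2 - 30*b + 14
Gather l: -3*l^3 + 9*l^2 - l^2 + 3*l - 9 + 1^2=-3*l^3 + 8*l^2 + 3*l - 8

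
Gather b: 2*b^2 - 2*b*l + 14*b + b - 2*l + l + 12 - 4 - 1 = 2*b^2 + b*(15 - 2*l) - l + 7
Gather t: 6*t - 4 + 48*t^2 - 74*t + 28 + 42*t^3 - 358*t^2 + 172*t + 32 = 42*t^3 - 310*t^2 + 104*t + 56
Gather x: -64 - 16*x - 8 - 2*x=-18*x - 72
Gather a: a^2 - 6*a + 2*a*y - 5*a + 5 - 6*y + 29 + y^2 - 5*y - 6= a^2 + a*(2*y - 11) + y^2 - 11*y + 28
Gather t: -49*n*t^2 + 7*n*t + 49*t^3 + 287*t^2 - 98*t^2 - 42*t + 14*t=49*t^3 + t^2*(189 - 49*n) + t*(7*n - 28)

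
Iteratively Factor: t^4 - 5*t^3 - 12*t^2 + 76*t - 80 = (t - 5)*(t^3 - 12*t + 16) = (t - 5)*(t - 2)*(t^2 + 2*t - 8) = (t - 5)*(t - 2)^2*(t + 4)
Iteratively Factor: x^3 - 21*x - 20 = (x + 1)*(x^2 - x - 20) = (x + 1)*(x + 4)*(x - 5)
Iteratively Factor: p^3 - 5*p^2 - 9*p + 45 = (p - 5)*(p^2 - 9) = (p - 5)*(p + 3)*(p - 3)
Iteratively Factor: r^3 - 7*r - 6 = (r + 1)*(r^2 - r - 6) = (r - 3)*(r + 1)*(r + 2)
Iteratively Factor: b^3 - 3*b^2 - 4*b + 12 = (b - 3)*(b^2 - 4) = (b - 3)*(b - 2)*(b + 2)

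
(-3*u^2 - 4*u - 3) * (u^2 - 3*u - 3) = -3*u^4 + 5*u^3 + 18*u^2 + 21*u + 9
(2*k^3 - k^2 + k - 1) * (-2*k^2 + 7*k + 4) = -4*k^5 + 16*k^4 - k^3 + 5*k^2 - 3*k - 4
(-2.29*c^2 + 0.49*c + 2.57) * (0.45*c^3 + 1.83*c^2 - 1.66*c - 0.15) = -1.0305*c^5 - 3.9702*c^4 + 5.8546*c^3 + 4.2332*c^2 - 4.3397*c - 0.3855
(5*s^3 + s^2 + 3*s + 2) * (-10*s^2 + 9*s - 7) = -50*s^5 + 35*s^4 - 56*s^3 - 3*s - 14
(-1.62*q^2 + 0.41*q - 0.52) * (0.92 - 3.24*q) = 5.2488*q^3 - 2.8188*q^2 + 2.062*q - 0.4784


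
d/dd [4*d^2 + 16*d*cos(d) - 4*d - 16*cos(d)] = -16*d*sin(d) + 8*d + 16*sqrt(2)*sin(d + pi/4) - 4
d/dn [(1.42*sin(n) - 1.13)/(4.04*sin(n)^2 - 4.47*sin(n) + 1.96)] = (-5.7368*sin(n)^2 + 9.1304*sin(n) - 2.2679)*cos(n)/(16.3216*sin(n)^4 - 36.1176*sin(n)^3 + 35.8177*sin(n)^2 - 17.5224*sin(n) + 3.8416)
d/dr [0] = 0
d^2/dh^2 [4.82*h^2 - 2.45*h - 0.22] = 9.64000000000000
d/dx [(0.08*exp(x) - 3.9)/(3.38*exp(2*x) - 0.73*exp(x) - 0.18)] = (-0.2704*exp(2*x) + 26.364*exp(x) - 2.8614)*exp(x)/(11.4244*exp(4*x) - 4.9348*exp(3*x) - 0.6839*exp(2*x) + 0.2628*exp(x) + 0.0324)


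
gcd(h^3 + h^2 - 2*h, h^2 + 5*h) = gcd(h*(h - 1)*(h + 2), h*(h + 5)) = h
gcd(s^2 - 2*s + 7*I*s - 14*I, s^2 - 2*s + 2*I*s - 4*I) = s - 2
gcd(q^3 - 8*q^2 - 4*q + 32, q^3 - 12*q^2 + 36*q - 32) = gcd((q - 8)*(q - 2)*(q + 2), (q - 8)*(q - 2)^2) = q^2 - 10*q + 16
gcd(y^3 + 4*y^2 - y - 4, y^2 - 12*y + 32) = 1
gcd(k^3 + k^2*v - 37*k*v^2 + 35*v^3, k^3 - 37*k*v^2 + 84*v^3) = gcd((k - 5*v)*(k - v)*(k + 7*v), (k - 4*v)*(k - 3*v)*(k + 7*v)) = k + 7*v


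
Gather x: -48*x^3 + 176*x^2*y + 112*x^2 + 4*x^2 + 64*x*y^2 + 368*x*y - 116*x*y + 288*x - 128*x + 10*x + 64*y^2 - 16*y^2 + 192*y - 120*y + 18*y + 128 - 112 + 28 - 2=-48*x^3 + x^2*(176*y + 116) + x*(64*y^2 + 252*y + 170) + 48*y^2 + 90*y + 42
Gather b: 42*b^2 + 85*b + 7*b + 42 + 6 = 42*b^2 + 92*b + 48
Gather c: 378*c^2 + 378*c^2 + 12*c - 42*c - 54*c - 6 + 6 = 756*c^2 - 84*c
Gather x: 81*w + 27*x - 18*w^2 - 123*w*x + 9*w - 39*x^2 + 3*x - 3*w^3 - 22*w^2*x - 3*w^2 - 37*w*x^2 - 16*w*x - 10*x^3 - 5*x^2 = -3*w^3 - 21*w^2 + 90*w - 10*x^3 + x^2*(-37*w - 44) + x*(-22*w^2 - 139*w + 30)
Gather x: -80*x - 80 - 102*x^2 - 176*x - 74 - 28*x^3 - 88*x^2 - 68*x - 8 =-28*x^3 - 190*x^2 - 324*x - 162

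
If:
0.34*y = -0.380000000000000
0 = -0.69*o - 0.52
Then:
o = -0.75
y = -1.12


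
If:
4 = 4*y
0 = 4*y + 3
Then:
No Solution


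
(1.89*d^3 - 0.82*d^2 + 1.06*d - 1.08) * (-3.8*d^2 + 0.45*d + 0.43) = -7.182*d^5 + 3.9665*d^4 - 3.5843*d^3 + 4.2284*d^2 - 0.0302*d - 0.4644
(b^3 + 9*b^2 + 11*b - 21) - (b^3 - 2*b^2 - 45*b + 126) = 11*b^2 + 56*b - 147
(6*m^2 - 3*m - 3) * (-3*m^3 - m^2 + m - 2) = -18*m^5 + 3*m^4 + 18*m^3 - 12*m^2 + 3*m + 6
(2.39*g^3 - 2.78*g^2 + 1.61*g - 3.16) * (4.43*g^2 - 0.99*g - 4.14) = 10.5877*g^5 - 14.6815*g^4 - 0.0101000000000009*g^3 - 4.0835*g^2 - 3.537*g + 13.0824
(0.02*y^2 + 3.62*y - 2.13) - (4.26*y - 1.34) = 0.02*y^2 - 0.64*y - 0.79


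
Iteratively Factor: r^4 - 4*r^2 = (r + 2)*(r^3 - 2*r^2) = r*(r + 2)*(r^2 - 2*r) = r*(r - 2)*(r + 2)*(r)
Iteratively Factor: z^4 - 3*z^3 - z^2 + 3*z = (z - 1)*(z^3 - 2*z^2 - 3*z) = (z - 1)*(z + 1)*(z^2 - 3*z) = z*(z - 1)*(z + 1)*(z - 3)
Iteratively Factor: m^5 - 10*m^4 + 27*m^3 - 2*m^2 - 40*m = (m + 1)*(m^4 - 11*m^3 + 38*m^2 - 40*m) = m*(m + 1)*(m^3 - 11*m^2 + 38*m - 40) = m*(m - 2)*(m + 1)*(m^2 - 9*m + 20) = m*(m - 5)*(m - 2)*(m + 1)*(m - 4)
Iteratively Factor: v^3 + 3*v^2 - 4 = (v + 2)*(v^2 + v - 2) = (v - 1)*(v + 2)*(v + 2)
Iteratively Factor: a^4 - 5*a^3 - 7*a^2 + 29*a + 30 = (a + 1)*(a^3 - 6*a^2 - a + 30) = (a - 5)*(a + 1)*(a^2 - a - 6) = (a - 5)*(a + 1)*(a + 2)*(a - 3)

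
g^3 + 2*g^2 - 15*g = g*(g - 3)*(g + 5)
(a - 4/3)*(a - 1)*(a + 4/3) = a^3 - a^2 - 16*a/9 + 16/9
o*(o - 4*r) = o^2 - 4*o*r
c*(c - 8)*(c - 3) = c^3 - 11*c^2 + 24*c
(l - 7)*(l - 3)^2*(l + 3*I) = l^4 - 13*l^3 + 3*I*l^3 + 51*l^2 - 39*I*l^2 - 63*l + 153*I*l - 189*I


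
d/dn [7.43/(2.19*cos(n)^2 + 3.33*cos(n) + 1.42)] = (32.5434*cos(n) + 24.7419)*sin(n)/(2.19*cos(n)^2 + 3.33*cos(n) + 1.42)^2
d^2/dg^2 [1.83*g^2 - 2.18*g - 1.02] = 3.66000000000000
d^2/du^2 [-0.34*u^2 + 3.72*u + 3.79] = -0.680000000000000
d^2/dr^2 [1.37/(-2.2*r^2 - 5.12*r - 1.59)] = (13.2616*r^2 + 30.86336*r - 1.37*(4.4*r + 5.12)*(8.8*r + 10.24) + 9.58452)/(2.2*r^2 + 5.12*r + 1.59)^3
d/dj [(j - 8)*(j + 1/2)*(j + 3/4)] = 3*j^2 - 27*j/2 - 77/8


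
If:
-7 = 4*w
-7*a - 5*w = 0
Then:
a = 5/4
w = -7/4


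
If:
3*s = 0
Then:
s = 0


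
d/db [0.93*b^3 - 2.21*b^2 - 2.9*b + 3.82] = 2.79*b^2 - 4.42*b - 2.9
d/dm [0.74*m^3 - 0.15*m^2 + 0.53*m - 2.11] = 2.22*m^2 - 0.3*m + 0.53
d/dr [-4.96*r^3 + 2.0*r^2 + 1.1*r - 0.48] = -14.88*r^2 + 4.0*r + 1.1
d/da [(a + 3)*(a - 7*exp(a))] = a - (a + 3)*(7*exp(a) - 1) - 7*exp(a)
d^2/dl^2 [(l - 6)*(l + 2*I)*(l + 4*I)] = 6*l - 12 + 12*I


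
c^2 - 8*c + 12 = (c - 6)*(c - 2)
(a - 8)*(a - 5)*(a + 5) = a^3 - 8*a^2 - 25*a + 200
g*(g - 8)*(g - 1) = g^3 - 9*g^2 + 8*g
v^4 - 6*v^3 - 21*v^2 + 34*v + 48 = (v - 8)*(v - 2)*(v + 1)*(v + 3)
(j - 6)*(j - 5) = j^2 - 11*j + 30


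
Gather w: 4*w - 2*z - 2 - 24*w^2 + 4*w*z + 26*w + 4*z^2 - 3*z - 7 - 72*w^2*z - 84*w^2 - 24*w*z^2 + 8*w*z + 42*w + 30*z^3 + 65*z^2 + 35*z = w^2*(-72*z - 108) + w*(-24*z^2 + 12*z + 72) + 30*z^3 + 69*z^2 + 30*z - 9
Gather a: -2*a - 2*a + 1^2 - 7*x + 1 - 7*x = -4*a - 14*x + 2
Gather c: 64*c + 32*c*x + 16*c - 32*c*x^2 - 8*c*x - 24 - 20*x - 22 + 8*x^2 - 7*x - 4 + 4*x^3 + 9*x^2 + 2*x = c*(-32*x^2 + 24*x + 80) + 4*x^3 + 17*x^2 - 25*x - 50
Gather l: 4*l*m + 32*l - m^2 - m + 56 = l*(4*m + 32) - m^2 - m + 56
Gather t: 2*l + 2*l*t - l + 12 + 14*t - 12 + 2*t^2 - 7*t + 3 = l + 2*t^2 + t*(2*l + 7) + 3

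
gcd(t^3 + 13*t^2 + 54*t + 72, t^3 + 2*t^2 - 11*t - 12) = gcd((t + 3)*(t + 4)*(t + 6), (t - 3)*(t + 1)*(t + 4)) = t + 4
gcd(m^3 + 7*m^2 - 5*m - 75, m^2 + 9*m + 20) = m + 5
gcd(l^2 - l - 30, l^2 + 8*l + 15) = l + 5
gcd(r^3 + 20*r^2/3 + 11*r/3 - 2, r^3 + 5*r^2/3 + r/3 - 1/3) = r^2 + 2*r/3 - 1/3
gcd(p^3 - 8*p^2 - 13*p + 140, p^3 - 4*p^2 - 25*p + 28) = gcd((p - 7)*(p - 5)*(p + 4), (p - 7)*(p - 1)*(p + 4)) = p^2 - 3*p - 28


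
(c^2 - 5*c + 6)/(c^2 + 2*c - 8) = (c - 3)/(c + 4)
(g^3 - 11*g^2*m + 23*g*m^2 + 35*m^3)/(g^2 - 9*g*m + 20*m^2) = (g^2 - 6*g*m - 7*m^2)/(g - 4*m)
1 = 1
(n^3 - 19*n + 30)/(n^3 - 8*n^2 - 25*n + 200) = (n^2 - 5*n + 6)/(n^2 - 13*n + 40)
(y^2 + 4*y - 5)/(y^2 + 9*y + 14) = (y^2 + 4*y - 5)/(y^2 + 9*y + 14)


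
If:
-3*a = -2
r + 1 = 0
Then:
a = 2/3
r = -1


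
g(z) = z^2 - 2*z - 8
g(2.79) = -5.80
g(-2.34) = 2.16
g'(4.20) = 6.40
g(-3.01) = 7.08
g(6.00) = 16.00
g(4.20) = 1.24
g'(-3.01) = -8.02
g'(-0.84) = -3.68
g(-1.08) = -4.67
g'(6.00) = 10.00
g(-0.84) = -5.61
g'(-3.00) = -8.00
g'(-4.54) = -11.08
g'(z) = 2*z - 2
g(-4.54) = 21.69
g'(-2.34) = -6.68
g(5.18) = 8.47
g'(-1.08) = -4.16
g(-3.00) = 7.00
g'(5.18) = 8.36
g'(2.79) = 3.58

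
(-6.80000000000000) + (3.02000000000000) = -3.78000000000000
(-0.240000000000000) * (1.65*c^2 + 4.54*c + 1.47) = -0.396*c^2 - 1.0896*c - 0.3528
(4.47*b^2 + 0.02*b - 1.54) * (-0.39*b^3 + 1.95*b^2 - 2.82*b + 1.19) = -1.7433*b^5 + 8.7087*b^4 - 11.9658*b^3 + 2.2599*b^2 + 4.3666*b - 1.8326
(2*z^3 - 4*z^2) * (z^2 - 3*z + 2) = 2*z^5 - 10*z^4 + 16*z^3 - 8*z^2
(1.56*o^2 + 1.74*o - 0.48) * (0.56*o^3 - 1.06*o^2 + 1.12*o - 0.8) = 0.8736*o^5 - 0.6792*o^4 - 0.366*o^3 + 1.2096*o^2 - 1.9296*o + 0.384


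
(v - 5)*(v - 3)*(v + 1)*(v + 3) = v^4 - 4*v^3 - 14*v^2 + 36*v + 45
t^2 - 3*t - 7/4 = (t - 7/2)*(t + 1/2)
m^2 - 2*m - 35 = (m - 7)*(m + 5)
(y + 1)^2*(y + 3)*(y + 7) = y^4 + 12*y^3 + 42*y^2 + 52*y + 21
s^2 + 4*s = s*(s + 4)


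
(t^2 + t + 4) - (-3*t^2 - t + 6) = 4*t^2 + 2*t - 2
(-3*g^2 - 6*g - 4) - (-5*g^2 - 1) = 2*g^2 - 6*g - 3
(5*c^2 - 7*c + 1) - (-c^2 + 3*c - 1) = 6*c^2 - 10*c + 2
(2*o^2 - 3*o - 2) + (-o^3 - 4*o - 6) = -o^3 + 2*o^2 - 7*o - 8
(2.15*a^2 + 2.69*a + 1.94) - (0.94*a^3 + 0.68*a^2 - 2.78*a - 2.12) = -0.94*a^3 + 1.47*a^2 + 5.47*a + 4.06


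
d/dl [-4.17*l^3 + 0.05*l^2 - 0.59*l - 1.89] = -12.51*l^2 + 0.1*l - 0.59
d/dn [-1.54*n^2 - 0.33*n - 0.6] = -3.08*n - 0.33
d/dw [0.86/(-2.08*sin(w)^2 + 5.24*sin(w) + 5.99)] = (3.5776*sin(w) - 4.5064)*cos(w)/(-2.08*sin(w)^2 + 5.24*sin(w) + 5.99)^2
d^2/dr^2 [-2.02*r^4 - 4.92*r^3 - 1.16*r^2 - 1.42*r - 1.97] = -24.24*r^2 - 29.52*r - 2.32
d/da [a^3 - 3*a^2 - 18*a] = 3*a^2 - 6*a - 18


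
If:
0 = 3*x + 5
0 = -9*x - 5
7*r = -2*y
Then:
No Solution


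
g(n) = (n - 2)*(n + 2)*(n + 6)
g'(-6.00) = 32.00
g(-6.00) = 0.00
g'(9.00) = 347.00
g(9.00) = 1155.00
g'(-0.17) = -5.95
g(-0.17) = -23.15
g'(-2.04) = -16.00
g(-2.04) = 0.64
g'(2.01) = 32.24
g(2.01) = 0.32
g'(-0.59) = -10.04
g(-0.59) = -19.76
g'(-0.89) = -12.30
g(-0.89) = -16.39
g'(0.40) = 1.28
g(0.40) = -24.58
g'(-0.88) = -12.24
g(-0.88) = -16.52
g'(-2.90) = -13.57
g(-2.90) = 13.67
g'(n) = (n - 2)*(n + 2) + (n - 2)*(n + 6) + (n + 2)*(n + 6)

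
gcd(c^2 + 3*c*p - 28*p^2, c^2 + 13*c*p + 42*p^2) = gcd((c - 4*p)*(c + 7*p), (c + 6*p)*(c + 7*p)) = c + 7*p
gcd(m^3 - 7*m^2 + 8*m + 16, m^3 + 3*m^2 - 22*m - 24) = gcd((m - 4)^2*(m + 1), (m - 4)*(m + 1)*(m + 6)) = m^2 - 3*m - 4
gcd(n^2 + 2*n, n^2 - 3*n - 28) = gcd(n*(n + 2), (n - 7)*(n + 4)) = 1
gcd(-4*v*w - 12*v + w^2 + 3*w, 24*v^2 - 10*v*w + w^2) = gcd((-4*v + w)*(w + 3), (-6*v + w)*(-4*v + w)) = 4*v - w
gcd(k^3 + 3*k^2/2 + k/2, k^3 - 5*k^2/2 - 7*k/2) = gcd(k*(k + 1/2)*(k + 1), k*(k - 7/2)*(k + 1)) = k^2 + k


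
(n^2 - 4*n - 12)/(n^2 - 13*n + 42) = (n + 2)/(n - 7)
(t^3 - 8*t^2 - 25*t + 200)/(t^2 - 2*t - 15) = (t^2 - 3*t - 40)/(t + 3)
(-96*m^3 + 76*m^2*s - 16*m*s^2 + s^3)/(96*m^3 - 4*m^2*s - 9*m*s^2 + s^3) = (12*m^2 - 8*m*s + s^2)/(-12*m^2 - m*s + s^2)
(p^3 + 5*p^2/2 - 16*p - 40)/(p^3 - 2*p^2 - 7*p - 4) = (p^2 + 13*p/2 + 10)/(p^2 + 2*p + 1)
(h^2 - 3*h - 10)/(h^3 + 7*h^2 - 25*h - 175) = (h + 2)/(h^2 + 12*h + 35)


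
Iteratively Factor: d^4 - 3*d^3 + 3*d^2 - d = (d - 1)*(d^3 - 2*d^2 + d) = (d - 1)^2*(d^2 - d) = d*(d - 1)^2*(d - 1)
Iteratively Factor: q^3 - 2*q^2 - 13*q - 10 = (q + 1)*(q^2 - 3*q - 10) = (q - 5)*(q + 1)*(q + 2)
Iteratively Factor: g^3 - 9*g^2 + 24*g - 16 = (g - 4)*(g^2 - 5*g + 4) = (g - 4)^2*(g - 1)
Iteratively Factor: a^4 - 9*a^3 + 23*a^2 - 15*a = (a - 3)*(a^3 - 6*a^2 + 5*a) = (a - 5)*(a - 3)*(a^2 - a) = a*(a - 5)*(a - 3)*(a - 1)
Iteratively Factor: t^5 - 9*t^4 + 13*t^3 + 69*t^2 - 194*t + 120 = (t - 4)*(t^4 - 5*t^3 - 7*t^2 + 41*t - 30) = (t - 5)*(t - 4)*(t^3 - 7*t + 6) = (t - 5)*(t - 4)*(t - 1)*(t^2 + t - 6) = (t - 5)*(t - 4)*(t - 1)*(t + 3)*(t - 2)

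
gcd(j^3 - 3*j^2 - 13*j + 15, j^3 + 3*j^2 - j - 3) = j^2 + 2*j - 3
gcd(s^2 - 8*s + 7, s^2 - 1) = s - 1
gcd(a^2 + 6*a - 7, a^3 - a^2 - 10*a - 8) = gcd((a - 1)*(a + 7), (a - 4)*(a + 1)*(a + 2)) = 1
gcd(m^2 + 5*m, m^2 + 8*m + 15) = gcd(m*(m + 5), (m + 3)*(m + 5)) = m + 5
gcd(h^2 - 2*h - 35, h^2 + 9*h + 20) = h + 5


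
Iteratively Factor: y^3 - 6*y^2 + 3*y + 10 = (y - 2)*(y^2 - 4*y - 5) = (y - 2)*(y + 1)*(y - 5)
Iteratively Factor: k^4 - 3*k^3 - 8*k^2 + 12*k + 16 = (k - 2)*(k^3 - k^2 - 10*k - 8) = (k - 2)*(k + 2)*(k^2 - 3*k - 4) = (k - 2)*(k + 1)*(k + 2)*(k - 4)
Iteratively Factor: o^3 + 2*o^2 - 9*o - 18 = (o - 3)*(o^2 + 5*o + 6) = (o - 3)*(o + 2)*(o + 3)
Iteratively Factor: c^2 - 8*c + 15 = (c - 3)*(c - 5)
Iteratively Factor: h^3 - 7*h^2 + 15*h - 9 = (h - 3)*(h^2 - 4*h + 3) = (h - 3)^2*(h - 1)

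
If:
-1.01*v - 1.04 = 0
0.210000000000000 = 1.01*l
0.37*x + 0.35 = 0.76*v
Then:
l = 0.21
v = -1.03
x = -3.06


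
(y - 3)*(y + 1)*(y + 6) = y^3 + 4*y^2 - 15*y - 18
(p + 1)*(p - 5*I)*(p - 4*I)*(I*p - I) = I*p^4 + 9*p^3 - 21*I*p^2 - 9*p + 20*I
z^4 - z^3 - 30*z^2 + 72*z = z*(z - 4)*(z - 3)*(z + 6)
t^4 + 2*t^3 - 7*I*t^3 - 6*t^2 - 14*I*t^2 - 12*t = t*(t + 2)*(t - 6*I)*(t - I)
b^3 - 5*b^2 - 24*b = b*(b - 8)*(b + 3)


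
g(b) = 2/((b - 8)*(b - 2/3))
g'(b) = -2/((b - 8)*(b - 2/3)^2) - 2/((b - 8)^2*(b - 2/3))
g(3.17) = -0.17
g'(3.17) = 0.03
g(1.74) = -0.30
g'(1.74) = 0.23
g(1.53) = -0.36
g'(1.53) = 0.36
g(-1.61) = 0.09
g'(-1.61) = 0.05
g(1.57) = -0.34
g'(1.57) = 0.33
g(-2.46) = 0.06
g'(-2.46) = 0.03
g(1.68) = -0.31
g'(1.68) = 0.26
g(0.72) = -5.15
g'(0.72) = 95.88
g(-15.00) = 0.01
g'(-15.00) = 0.00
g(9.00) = 0.24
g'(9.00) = -0.27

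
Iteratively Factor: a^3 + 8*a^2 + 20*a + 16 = (a + 4)*(a^2 + 4*a + 4) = (a + 2)*(a + 4)*(a + 2)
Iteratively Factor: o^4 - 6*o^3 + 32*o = (o + 2)*(o^3 - 8*o^2 + 16*o) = (o - 4)*(o + 2)*(o^2 - 4*o) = (o - 4)^2*(o + 2)*(o)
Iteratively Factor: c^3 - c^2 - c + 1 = (c - 1)*(c^2 - 1) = (c - 1)*(c + 1)*(c - 1)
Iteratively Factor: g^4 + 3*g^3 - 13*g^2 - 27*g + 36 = (g - 1)*(g^3 + 4*g^2 - 9*g - 36) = (g - 3)*(g - 1)*(g^2 + 7*g + 12) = (g - 3)*(g - 1)*(g + 4)*(g + 3)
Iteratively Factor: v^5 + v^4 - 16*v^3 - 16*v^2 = (v + 4)*(v^4 - 3*v^3 - 4*v^2) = (v - 4)*(v + 4)*(v^3 + v^2) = v*(v - 4)*(v + 4)*(v^2 + v) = v*(v - 4)*(v + 1)*(v + 4)*(v)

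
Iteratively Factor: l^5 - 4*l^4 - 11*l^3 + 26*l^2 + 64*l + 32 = (l + 2)*(l^4 - 6*l^3 + l^2 + 24*l + 16) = (l - 4)*(l + 2)*(l^3 - 2*l^2 - 7*l - 4) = (l - 4)*(l + 1)*(l + 2)*(l^2 - 3*l - 4) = (l - 4)*(l + 1)^2*(l + 2)*(l - 4)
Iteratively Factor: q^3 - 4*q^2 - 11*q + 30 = (q + 3)*(q^2 - 7*q + 10) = (q - 2)*(q + 3)*(q - 5)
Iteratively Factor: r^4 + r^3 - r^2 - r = (r + 1)*(r^3 - r) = (r - 1)*(r + 1)*(r^2 + r) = (r - 1)*(r + 1)^2*(r)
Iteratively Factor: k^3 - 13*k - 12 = (k - 4)*(k^2 + 4*k + 3) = (k - 4)*(k + 1)*(k + 3)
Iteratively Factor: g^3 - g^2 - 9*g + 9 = (g - 1)*(g^2 - 9) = (g - 3)*(g - 1)*(g + 3)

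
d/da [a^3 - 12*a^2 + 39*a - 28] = 3*a^2 - 24*a + 39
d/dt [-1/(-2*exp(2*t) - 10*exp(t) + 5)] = (-4*exp(t) - 10)*exp(t)/(2*exp(2*t) + 10*exp(t) - 5)^2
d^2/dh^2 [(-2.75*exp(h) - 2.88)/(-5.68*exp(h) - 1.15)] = (5.6843418860808e-14*exp(2*h) + 74.952712*exp(h) - 15.175285)*exp(h)/(183.250432*exp(3*h) + 111.30528*exp(2*h) + 22.5354*exp(h) + 1.520875)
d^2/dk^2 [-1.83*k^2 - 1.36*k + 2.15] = -3.66000000000000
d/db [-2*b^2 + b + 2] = 1 - 4*b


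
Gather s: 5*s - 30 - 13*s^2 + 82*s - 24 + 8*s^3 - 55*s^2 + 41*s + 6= 8*s^3 - 68*s^2 + 128*s - 48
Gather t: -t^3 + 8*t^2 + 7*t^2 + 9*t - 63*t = -t^3 + 15*t^2 - 54*t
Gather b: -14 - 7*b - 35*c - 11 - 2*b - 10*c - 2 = -9*b - 45*c - 27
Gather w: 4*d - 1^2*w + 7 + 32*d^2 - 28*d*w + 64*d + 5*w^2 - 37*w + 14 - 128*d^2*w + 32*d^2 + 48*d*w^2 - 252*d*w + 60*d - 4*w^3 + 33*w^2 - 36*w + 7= 64*d^2 + 128*d - 4*w^3 + w^2*(48*d + 38) + w*(-128*d^2 - 280*d - 74) + 28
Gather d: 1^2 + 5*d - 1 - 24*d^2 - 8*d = -24*d^2 - 3*d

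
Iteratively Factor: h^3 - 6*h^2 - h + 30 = (h - 3)*(h^2 - 3*h - 10) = (h - 5)*(h - 3)*(h + 2)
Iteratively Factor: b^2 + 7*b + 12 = (b + 3)*(b + 4)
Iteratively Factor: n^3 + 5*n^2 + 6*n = (n + 2)*(n^2 + 3*n) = n*(n + 2)*(n + 3)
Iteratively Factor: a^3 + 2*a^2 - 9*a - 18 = (a + 2)*(a^2 - 9) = (a + 2)*(a + 3)*(a - 3)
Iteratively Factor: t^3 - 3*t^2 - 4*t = (t)*(t^2 - 3*t - 4) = t*(t + 1)*(t - 4)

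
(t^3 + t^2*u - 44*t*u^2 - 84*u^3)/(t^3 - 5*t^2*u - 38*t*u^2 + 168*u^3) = (t + 2*u)/(t - 4*u)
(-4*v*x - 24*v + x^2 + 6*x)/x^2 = -4*v/x - 24*v/x^2 + 1 + 6/x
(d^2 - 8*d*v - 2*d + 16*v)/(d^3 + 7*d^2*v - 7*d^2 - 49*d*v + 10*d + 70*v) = (d - 8*v)/(d^2 + 7*d*v - 5*d - 35*v)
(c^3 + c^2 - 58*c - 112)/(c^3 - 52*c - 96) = (c + 7)/(c + 6)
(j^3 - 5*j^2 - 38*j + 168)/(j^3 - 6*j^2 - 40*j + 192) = (j - 7)/(j - 8)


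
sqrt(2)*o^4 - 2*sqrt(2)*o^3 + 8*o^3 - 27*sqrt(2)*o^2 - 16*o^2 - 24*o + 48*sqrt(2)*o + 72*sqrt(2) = (o - 3)*(o - 2*sqrt(2))*(o + 6*sqrt(2))*(sqrt(2)*o + sqrt(2))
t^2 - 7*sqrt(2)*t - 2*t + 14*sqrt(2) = (t - 2)*(t - 7*sqrt(2))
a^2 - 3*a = a*(a - 3)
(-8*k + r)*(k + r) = -8*k^2 - 7*k*r + r^2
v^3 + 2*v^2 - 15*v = v*(v - 3)*(v + 5)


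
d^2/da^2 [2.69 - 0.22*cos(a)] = 0.22*cos(a)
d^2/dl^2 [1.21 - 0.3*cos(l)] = 0.3*cos(l)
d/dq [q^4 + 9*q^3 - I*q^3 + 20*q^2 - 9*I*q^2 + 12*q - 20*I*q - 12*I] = 4*q^3 + q^2*(27 - 3*I) + q*(40 - 18*I) + 12 - 20*I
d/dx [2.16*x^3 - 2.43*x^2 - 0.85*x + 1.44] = 6.48*x^2 - 4.86*x - 0.85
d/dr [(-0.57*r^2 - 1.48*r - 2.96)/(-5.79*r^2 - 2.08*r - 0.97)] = (-7.3836*r^2 - 33.171*r - 4.7212)/(33.5241*r^4 + 24.0864*r^3 + 15.559*r^2 + 4.0352*r + 0.9409)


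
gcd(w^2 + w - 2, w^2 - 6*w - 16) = w + 2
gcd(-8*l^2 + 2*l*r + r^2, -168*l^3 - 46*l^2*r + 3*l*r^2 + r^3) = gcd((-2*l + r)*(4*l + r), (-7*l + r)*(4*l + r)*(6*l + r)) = 4*l + r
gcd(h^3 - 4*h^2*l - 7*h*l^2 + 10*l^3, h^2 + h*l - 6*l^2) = 1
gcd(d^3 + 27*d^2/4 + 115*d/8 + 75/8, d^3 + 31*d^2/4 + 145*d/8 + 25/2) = d^2 + 15*d/4 + 25/8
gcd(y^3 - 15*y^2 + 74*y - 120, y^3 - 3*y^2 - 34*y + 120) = y^2 - 9*y + 20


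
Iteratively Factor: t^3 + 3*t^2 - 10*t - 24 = (t + 4)*(t^2 - t - 6) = (t - 3)*(t + 4)*(t + 2)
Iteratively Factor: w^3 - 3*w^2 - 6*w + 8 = (w - 1)*(w^2 - 2*w - 8) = (w - 1)*(w + 2)*(w - 4)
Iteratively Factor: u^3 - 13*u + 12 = (u - 3)*(u^2 + 3*u - 4) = (u - 3)*(u - 1)*(u + 4)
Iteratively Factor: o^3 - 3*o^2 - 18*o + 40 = (o + 4)*(o^2 - 7*o + 10) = (o - 5)*(o + 4)*(o - 2)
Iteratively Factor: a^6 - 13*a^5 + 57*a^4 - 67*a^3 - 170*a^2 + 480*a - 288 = (a - 3)*(a^5 - 10*a^4 + 27*a^3 + 14*a^2 - 128*a + 96) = (a - 4)*(a - 3)*(a^4 - 6*a^3 + 3*a^2 + 26*a - 24) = (a - 4)*(a - 3)^2*(a^3 - 3*a^2 - 6*a + 8) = (a - 4)^2*(a - 3)^2*(a^2 + a - 2) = (a - 4)^2*(a - 3)^2*(a + 2)*(a - 1)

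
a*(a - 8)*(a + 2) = a^3 - 6*a^2 - 16*a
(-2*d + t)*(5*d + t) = -10*d^2 + 3*d*t + t^2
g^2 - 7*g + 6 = (g - 6)*(g - 1)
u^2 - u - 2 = (u - 2)*(u + 1)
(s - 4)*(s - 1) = s^2 - 5*s + 4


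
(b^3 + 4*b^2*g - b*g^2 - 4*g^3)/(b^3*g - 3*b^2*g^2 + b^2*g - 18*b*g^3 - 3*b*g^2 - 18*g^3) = (-b^3 - 4*b^2*g + b*g^2 + 4*g^3)/(g*(-b^3 + 3*b^2*g - b^2 + 18*b*g^2 + 3*b*g + 18*g^2))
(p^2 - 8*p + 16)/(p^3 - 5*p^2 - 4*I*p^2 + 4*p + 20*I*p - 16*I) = (p - 4)/(p^2 - p*(1 + 4*I) + 4*I)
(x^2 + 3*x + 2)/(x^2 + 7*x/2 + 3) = 2*(x + 1)/(2*x + 3)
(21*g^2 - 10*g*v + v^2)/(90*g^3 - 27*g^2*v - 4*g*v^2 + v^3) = (-7*g + v)/(-30*g^2 - g*v + v^2)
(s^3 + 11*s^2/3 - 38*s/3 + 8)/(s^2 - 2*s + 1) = (s^2 + 14*s/3 - 8)/(s - 1)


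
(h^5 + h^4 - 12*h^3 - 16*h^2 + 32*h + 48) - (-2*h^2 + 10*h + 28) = h^5 + h^4 - 12*h^3 - 14*h^2 + 22*h + 20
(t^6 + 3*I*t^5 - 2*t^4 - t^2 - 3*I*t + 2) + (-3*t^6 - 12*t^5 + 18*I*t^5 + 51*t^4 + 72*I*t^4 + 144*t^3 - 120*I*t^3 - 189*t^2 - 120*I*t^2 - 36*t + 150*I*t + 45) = -2*t^6 - 12*t^5 + 21*I*t^5 + 49*t^4 + 72*I*t^4 + 144*t^3 - 120*I*t^3 - 190*t^2 - 120*I*t^2 - 36*t + 147*I*t + 47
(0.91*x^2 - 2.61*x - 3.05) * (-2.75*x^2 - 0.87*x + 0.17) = -2.5025*x^4 + 6.3858*x^3 + 10.8129*x^2 + 2.2098*x - 0.5185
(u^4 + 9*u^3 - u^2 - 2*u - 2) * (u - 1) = u^5 + 8*u^4 - 10*u^3 - u^2 + 2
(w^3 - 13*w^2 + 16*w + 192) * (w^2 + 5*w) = w^5 - 8*w^4 - 49*w^3 + 272*w^2 + 960*w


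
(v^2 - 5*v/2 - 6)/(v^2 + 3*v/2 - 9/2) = (2*v^2 - 5*v - 12)/(2*v^2 + 3*v - 9)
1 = 1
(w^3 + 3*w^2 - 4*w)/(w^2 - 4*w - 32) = w*(w - 1)/(w - 8)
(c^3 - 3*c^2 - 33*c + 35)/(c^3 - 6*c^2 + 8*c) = (c^3 - 3*c^2 - 33*c + 35)/(c*(c^2 - 6*c + 8))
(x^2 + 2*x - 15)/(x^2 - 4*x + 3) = (x + 5)/(x - 1)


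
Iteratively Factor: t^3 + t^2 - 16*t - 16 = (t + 4)*(t^2 - 3*t - 4) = (t - 4)*(t + 4)*(t + 1)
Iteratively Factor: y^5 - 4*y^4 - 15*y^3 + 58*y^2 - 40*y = (y + 4)*(y^4 - 8*y^3 + 17*y^2 - 10*y) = y*(y + 4)*(y^3 - 8*y^2 + 17*y - 10) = y*(y - 2)*(y + 4)*(y^2 - 6*y + 5) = y*(y - 5)*(y - 2)*(y + 4)*(y - 1)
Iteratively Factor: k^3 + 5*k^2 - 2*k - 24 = (k + 3)*(k^2 + 2*k - 8) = (k - 2)*(k + 3)*(k + 4)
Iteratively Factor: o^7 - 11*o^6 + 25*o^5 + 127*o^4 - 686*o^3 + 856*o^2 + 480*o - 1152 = (o - 3)*(o^6 - 8*o^5 + o^4 + 130*o^3 - 296*o^2 - 32*o + 384) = (o - 3)*(o + 4)*(o^5 - 12*o^4 + 49*o^3 - 66*o^2 - 32*o + 96) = (o - 3)*(o + 1)*(o + 4)*(o^4 - 13*o^3 + 62*o^2 - 128*o + 96) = (o - 3)^2*(o + 1)*(o + 4)*(o^3 - 10*o^2 + 32*o - 32) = (o - 4)*(o - 3)^2*(o + 1)*(o + 4)*(o^2 - 6*o + 8) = (o - 4)^2*(o - 3)^2*(o + 1)*(o + 4)*(o - 2)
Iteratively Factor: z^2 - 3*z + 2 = (z - 1)*(z - 2)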